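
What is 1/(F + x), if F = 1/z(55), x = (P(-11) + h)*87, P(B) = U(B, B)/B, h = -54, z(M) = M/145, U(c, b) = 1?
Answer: -11/51736 ≈ -0.00021262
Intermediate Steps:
z(M) = M/145 (z(M) = M*(1/145) = M/145)
P(B) = 1/B
x = -51765/11 (x = (1/(-11) - 54)*87 = (-1/11 - 54)*87 = -595/11*87 = -51765/11 ≈ -4705.9)
F = 29/11 (F = 1/((1/145)*55) = 1/(11/29) = 29/11 ≈ 2.6364)
1/(F + x) = 1/(29/11 - 51765/11) = 1/(-51736/11) = -11/51736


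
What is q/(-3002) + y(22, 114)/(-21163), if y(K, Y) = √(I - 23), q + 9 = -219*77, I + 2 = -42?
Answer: 444/79 - I*√67/21163 ≈ 5.6203 - 0.00038678*I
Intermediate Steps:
I = -44 (I = -2 - 42 = -44)
q = -16872 (q = -9 - 219*77 = -9 - 1*16863 = -9 - 16863 = -16872)
y(K, Y) = I*√67 (y(K, Y) = √(-44 - 23) = √(-67) = I*√67)
q/(-3002) + y(22, 114)/(-21163) = -16872/(-3002) + (I*√67)/(-21163) = -16872*(-1/3002) + (I*√67)*(-1/21163) = 444/79 - I*√67/21163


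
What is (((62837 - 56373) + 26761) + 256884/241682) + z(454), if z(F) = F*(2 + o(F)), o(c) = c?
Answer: 29032057851/120841 ≈ 2.4025e+5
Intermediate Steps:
z(F) = F*(2 + F)
(((62837 - 56373) + 26761) + 256884/241682) + z(454) = (((62837 - 56373) + 26761) + 256884/241682) + 454*(2 + 454) = ((6464 + 26761) + 256884*(1/241682)) + 454*456 = (33225 + 128442/120841) + 207024 = 4015070667/120841 + 207024 = 29032057851/120841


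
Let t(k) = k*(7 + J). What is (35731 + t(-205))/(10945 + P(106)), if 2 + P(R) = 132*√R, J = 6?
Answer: 361841238/117902305 - 4364712*√106/117902305 ≈ 2.6879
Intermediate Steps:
P(R) = -2 + 132*√R
t(k) = 13*k (t(k) = k*(7 + 6) = k*13 = 13*k)
(35731 + t(-205))/(10945 + P(106)) = (35731 + 13*(-205))/(10945 + (-2 + 132*√106)) = (35731 - 2665)/(10943 + 132*√106) = 33066/(10943 + 132*√106)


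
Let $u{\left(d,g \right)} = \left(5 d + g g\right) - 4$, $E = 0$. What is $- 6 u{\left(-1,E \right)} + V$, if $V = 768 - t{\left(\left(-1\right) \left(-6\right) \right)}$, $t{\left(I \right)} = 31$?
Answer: $791$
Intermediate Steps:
$u{\left(d,g \right)} = -4 + g^{2} + 5 d$ ($u{\left(d,g \right)} = \left(5 d + g^{2}\right) - 4 = \left(g^{2} + 5 d\right) - 4 = -4 + g^{2} + 5 d$)
$V = 737$ ($V = 768 - 31 = 737$)
$- 6 u{\left(-1,E \right)} + V = - 6 \left(-4 + 0^{2} + 5 \left(-1\right)\right) + 737 = - 6 \left(-4 + 0 - 5\right) + 737 = \left(-6\right) \left(-9\right) + 737 = 54 + 737 = 791$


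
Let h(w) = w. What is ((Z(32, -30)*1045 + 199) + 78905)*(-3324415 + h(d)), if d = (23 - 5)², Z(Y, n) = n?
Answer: -158738641614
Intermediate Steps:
d = 324 (d = 18² = 324)
((Z(32, -30)*1045 + 199) + 78905)*(-3324415 + h(d)) = ((-30*1045 + 199) + 78905)*(-3324415 + 324) = ((-31350 + 199) + 78905)*(-3324091) = (-31151 + 78905)*(-3324091) = 47754*(-3324091) = -158738641614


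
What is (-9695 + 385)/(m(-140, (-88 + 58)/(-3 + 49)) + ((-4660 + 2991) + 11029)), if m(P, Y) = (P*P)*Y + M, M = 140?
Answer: 21413/7550 ≈ 2.8362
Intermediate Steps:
m(P, Y) = 140 + Y*P² (m(P, Y) = (P*P)*Y + 140 = P²*Y + 140 = Y*P² + 140 = 140 + Y*P²)
(-9695 + 385)/(m(-140, (-88 + 58)/(-3 + 49)) + ((-4660 + 2991) + 11029)) = (-9695 + 385)/((140 + ((-88 + 58)/(-3 + 49))*(-140)²) + ((-4660 + 2991) + 11029)) = -9310/((140 - 30/46*19600) + (-1669 + 11029)) = -9310/((140 - 30*1/46*19600) + 9360) = -9310/((140 - 15/23*19600) + 9360) = -9310/((140 - 294000/23) + 9360) = -9310/(-290780/23 + 9360) = -9310/(-75500/23) = -9310*(-23/75500) = 21413/7550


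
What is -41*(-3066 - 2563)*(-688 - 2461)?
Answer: -726754561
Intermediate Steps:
-41*(-3066 - 2563)*(-688 - 2461) = -(-230789)*(-3149) = -41*17725721 = -726754561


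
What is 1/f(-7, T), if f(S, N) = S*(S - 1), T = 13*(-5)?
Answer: 1/56 ≈ 0.017857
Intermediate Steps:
T = -65
f(S, N) = S*(-1 + S)
1/f(-7, T) = 1/(-7*(-1 - 7)) = 1/(-7*(-8)) = 1/56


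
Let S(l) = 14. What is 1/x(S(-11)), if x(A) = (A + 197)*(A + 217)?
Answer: 1/48741 ≈ 2.0517e-5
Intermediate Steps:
x(A) = (197 + A)*(217 + A)
1/x(S(-11)) = 1/(42749 + 14² + 414*14) = 1/(42749 + 196 + 5796) = 1/48741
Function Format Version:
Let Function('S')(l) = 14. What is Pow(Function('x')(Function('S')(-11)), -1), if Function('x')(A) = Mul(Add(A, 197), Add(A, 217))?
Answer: Rational(1, 48741) ≈ 2.0517e-5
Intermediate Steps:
Function('x')(A) = Mul(Add(197, A), Add(217, A))
Pow(Function('x')(Function('S')(-11)), -1) = Pow(Add(42749, Pow(14, 2), Mul(414, 14)), -1) = Pow(Add(42749, 196, 5796), -1) = Pow(48741, -1) = Rational(1, 48741)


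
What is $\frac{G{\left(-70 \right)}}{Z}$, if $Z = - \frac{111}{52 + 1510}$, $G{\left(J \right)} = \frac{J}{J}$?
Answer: $- \frac{1562}{111} \approx -14.072$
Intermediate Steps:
$G{\left(J \right)} = 1$
$Z = - \frac{111}{1562} \approx -0.071063$
$\frac{G{\left(-70 \right)}}{Z} = 1 \frac{1}{- \frac{111}{1562}} = 1 \left(- \frac{1562}{111}\right) = - \frac{1562}{111}$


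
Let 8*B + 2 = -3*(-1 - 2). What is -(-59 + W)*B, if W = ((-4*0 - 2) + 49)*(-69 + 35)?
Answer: 11599/8 ≈ 1449.9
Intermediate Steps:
B = 7/8 (B = -1/4 + (-3*(-1 - 2))/8 = -1/4 + (-3*(-3))/8 = -1/4 + (1/8)*9 = -1/4 + 9/8 = 7/8 ≈ 0.87500)
W = -1598 (W = ((0 - 2) + 49)*(-34) = (-2 + 49)*(-34) = 47*(-34) = -1598)
-(-59 + W)*B = -(-59 - 1598)*7/8 = -(-1657)*7/8 = -1*(-11599/8) = 11599/8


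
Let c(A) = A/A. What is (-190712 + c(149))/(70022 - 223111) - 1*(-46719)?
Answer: 7152355702/153089 ≈ 46720.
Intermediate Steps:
c(A) = 1
(-190712 + c(149))/(70022 - 223111) - 1*(-46719) = (-190712 + 1)/(70022 - 223111) - 1*(-46719) = -190711/(-153089) + 46719 = -190711*(-1/153089) + 46719 = 190711/153089 + 46719 = 7152355702/153089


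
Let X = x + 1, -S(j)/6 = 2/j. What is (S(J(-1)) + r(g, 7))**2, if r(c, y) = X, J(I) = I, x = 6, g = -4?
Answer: 361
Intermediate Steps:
S(j) = -12/j
X = 7 (X = 6 + 1 = 7)
r(c, y) = 7
(S(J(-1)) + r(g, 7))**2 = (-12/(-1) + 7)**2 = (-12*(-1) + 7)**2 = (12 + 7)**2 = 19**2 = 361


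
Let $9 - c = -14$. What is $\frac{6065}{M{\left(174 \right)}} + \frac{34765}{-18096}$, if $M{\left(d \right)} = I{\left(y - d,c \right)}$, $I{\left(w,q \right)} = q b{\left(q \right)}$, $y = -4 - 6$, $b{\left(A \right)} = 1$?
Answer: $\frac{108952645}{416208} \approx 261.77$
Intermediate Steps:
$y = -10$ ($y = -4 - 6 = -10$)
$c = 23$ ($c = 9 - -14 = 9 + 14 = 23$)
$I{\left(w,q \right)} = q$ ($I{\left(w,q \right)} = q 1 = q$)
$M{\left(d \right)} = 23$
$\frac{6065}{M{\left(174 \right)}} + \frac{34765}{-18096} = \frac{6065}{23} + \frac{34765}{-18096} = 6065 \cdot \frac{1}{23} + 34765 \left(- \frac{1}{18096}\right) = \frac{6065}{23} - \frac{34765}{18096} = \frac{108952645}{416208}$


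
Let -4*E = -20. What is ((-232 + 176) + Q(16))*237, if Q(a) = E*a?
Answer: 5688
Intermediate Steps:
E = 5 (E = -¼*(-20) = 5)
Q(a) = 5*a
((-232 + 176) + Q(16))*237 = ((-232 + 176) + 5*16)*237 = (-56 + 80)*237 = 24*237 = 5688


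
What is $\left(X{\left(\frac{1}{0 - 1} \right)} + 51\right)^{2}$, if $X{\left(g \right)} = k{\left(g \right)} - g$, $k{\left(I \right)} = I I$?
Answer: $2809$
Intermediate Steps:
$k{\left(I \right)} = I^{2}$
$X{\left(g \right)} = g^{2} - g$
$\left(X{\left(\frac{1}{0 - 1} \right)} + 51\right)^{2} = \left(\frac{-1 + \frac{1}{0 - 1}}{0 - 1} + 51\right)^{2} = \left(\frac{-1 + \frac{1}{-1}}{-1} + 51\right)^{2} = \left(- (-1 - 1) + 51\right)^{2} = \left(\left(-1\right) \left(-2\right) + 51\right)^{2} = \left(2 + 51\right)^{2} = 53^{2} = 2809$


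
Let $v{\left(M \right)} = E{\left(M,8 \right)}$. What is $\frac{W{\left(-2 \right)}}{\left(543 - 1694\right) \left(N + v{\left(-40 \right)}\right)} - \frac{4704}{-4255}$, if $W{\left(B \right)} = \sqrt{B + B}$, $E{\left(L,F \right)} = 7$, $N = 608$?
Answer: $\frac{4704}{4255} - \frac{2 i}{707865} \approx 1.1055 - 2.8254 \cdot 10^{-6} i$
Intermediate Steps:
$v{\left(M \right)} = 7$
$W{\left(B \right)} = \sqrt{2} \sqrt{B}$ ($W{\left(B \right)} = \sqrt{2 B} = \sqrt{2} \sqrt{B}$)
$\frac{W{\left(-2 \right)}}{\left(543 - 1694\right) \left(N + v{\left(-40 \right)}\right)} - \frac{4704}{-4255} = \frac{\sqrt{2} \sqrt{-2}}{\left(543 - 1694\right) \left(608 + 7\right)} - \frac{4704}{-4255} = \frac{\sqrt{2} i \sqrt{2}}{\left(-1151\right) 615} - - \frac{4704}{4255} = \frac{2 i}{-707865} + \frac{4704}{4255} = 2 i \left(- \frac{1}{707865}\right) + \frac{4704}{4255} = - \frac{2 i}{707865} + \frac{4704}{4255} = \frac{4704}{4255} - \frac{2 i}{707865}$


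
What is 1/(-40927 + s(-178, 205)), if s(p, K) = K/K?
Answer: -1/40926 ≈ -2.4434e-5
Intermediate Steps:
s(p, K) = 1
1/(-40927 + s(-178, 205)) = 1/(-40927 + 1) = 1/(-40926) = -1/40926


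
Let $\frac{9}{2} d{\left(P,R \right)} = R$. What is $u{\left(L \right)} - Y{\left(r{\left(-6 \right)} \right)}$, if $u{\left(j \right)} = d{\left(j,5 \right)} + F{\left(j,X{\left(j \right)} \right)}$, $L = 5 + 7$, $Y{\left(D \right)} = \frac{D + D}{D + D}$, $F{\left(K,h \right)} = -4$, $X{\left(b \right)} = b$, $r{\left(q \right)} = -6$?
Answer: $- \frac{35}{9} \approx -3.8889$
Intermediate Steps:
$d{\left(P,R \right)} = \frac{2 R}{9}$
$Y{\left(D \right)} = 1$ ($Y{\left(D \right)} = \frac{2 D}{2 D} = 2 D \frac{1}{2 D} = 1$)
$L = 12$
$u{\left(j \right)} = - \frac{26}{9}$ ($u{\left(j \right)} = \frac{2}{9} \cdot 5 - 4 = \frac{10}{9} - 4 = - \frac{26}{9}$)
$u{\left(L \right)} - Y{\left(r{\left(-6 \right)} \right)} = - \frac{26}{9} - 1 = - \frac{35}{9}$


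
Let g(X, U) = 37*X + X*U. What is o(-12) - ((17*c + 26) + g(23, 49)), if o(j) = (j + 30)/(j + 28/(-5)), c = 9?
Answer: -94953/44 ≈ -2158.0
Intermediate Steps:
g(X, U) = 37*X + U*X
o(j) = (30 + j)/(-28/5 + j) (o(j) = (30 + j)/(j + 28*(-⅕)) = (30 + j)/(j - 28/5) = (30 + j)/(-28/5 + j))
o(-12) - ((17*c + 26) + g(23, 49)) = 5*(30 - 12)/(-28 + 5*(-12)) - ((17*9 + 26) + 23*(37 + 49)) = 5*18/(-28 - 60) - ((153 + 26) + 23*86) = 5*18/(-88) - (179 + 1978) = 5*(-1/88)*18 - 1*2157 = -45/44 - 2157 = -94953/44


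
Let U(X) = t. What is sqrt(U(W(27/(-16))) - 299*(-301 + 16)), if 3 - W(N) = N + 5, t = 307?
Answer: sqrt(85522) ≈ 292.44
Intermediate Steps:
W(N) = -2 - N (W(N) = 3 - (N + 5) = 3 - (5 + N) = 3 + (-5 - N) = -2 - N)
U(X) = 307
sqrt(U(W(27/(-16))) - 299*(-301 + 16)) = sqrt(307 - 299*(-301 + 16)) = sqrt(307 - 299*(-285)) = sqrt(307 + 85215) = sqrt(85522)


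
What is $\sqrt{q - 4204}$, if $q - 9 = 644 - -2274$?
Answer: $i \sqrt{1277} \approx 35.735 i$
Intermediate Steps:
$q = 2927$ ($q = 9 + \left(644 - -2274\right) = 9 + \left(644 + 2274\right) = 9 + 2918 = 2927$)
$\sqrt{q - 4204} = \sqrt{2927 - 4204} = \sqrt{-1277} = i \sqrt{1277}$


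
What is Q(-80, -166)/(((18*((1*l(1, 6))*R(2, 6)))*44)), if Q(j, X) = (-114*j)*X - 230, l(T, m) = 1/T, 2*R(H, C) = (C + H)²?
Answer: -68825/1152 ≈ -59.744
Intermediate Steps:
R(H, C) = (C + H)²/2
Q(j, X) = -230 - 114*X*j (Q(j, X) = -114*X*j - 230 = -230 - 114*X*j)
Q(-80, -166)/(((18*((1*l(1, 6))*R(2, 6)))*44)) = (-230 - 114*(-166)*(-80))/(((18*((1/1)*((6 + 2)²/2)))*44)) = (-230 - 1513920)/(((18*((1*1)*((½)*8²)))*44)) = -1514150/((18*(1*((½)*64)))*44) = -1514150/((18*(1*32))*44) = -1514150/((18*32)*44) = -1514150/(576*44) = -1514150/25344 = -1514150*1/25344 = -68825/1152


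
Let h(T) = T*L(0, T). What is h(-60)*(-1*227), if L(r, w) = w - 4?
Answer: -871680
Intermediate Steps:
L(r, w) = -4 + w
h(T) = T*(-4 + T)
h(-60)*(-1*227) = (-60*(-4 - 60))*(-1*227) = -60*(-64)*(-227) = 3840*(-227) = -871680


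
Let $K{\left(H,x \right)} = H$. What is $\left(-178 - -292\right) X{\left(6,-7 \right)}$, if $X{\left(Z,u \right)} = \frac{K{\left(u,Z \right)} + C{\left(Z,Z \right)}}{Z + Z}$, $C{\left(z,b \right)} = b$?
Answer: $- \frac{19}{2} \approx -9.5$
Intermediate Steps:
$X{\left(Z,u \right)} = \frac{Z + u}{2 Z}$ ($X{\left(Z,u \right)} = \frac{u + Z}{Z + Z} = \frac{Z + u}{2 Z}$)
$\left(-178 - -292\right) X{\left(6,-7 \right)} = \left(-178 - -292\right) \frac{6 - 7}{2 \cdot 6} = \left(-178 + 292\right) \frac{1}{2} \cdot \frac{1}{6} \left(-1\right) = 114 \left(- \frac{1}{12}\right) = - \frac{19}{2}$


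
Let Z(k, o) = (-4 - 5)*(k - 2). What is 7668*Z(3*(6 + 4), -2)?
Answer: -1932336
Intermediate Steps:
Z(k, o) = 18 - 9*k (Z(k, o) = -9*(-2 + k) = 18 - 9*k)
7668*Z(3*(6 + 4), -2) = 7668*(18 - 27*(6 + 4)) = 7668*(18 - 27*10) = 7668*(18 - 9*30) = 7668*(18 - 270) = 7668*(-252) = -1932336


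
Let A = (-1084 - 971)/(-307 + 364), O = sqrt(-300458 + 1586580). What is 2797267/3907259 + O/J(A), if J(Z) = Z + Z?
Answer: 2797267/3907259 - 19*sqrt(1286122)/1370 ≈ -15.012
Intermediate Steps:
O = sqrt(1286122) ≈ 1134.1
A = -685/19 (A = -2055/57 = -2055*1/57 = -685/19 ≈ -36.053)
J(Z) = 2*Z
2797267/3907259 + O/J(A) = 2797267/3907259 + sqrt(1286122)/((2*(-685/19))) = 2797267*(1/3907259) + sqrt(1286122)/(-1370/19) = 2797267/3907259 + sqrt(1286122)*(-19/1370) = 2797267/3907259 - 19*sqrt(1286122)/1370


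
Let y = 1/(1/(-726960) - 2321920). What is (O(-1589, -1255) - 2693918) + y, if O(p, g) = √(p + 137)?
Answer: -4547179931541238478/1687942963201 + 22*I*√3 ≈ -2.6939e+6 + 38.105*I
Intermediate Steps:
y = -726960/1687942963201 (y = 1/(-1/726960 - 2321920) = 1/(-1687942963201/726960) = -726960/1687942963201 ≈ -4.3068e-7)
O(p, g) = √(137 + p)
(O(-1589, -1255) - 2693918) + y = (√(137 - 1589) - 2693918) - 726960/1687942963201 = (√(-1452) - 2693918) - 726960/1687942963201 = (22*I*√3 - 2693918) - 726960/1687942963201 = (-2693918 + 22*I*√3) - 726960/1687942963201 = -4547179931541238478/1687942963201 + 22*I*√3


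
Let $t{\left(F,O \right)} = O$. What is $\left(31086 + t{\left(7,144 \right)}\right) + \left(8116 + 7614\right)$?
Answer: $46960$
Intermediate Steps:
$\left(31086 + t{\left(7,144 \right)}\right) + \left(8116 + 7614\right) = \left(31086 + 144\right) + \left(8116 + 7614\right) = 31230 + 15730 = 46960$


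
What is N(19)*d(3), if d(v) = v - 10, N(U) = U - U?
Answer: 0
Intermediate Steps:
N(U) = 0
d(v) = -10 + v
N(19)*d(3) = 0*(-10 + 3) = 0*(-7) = 0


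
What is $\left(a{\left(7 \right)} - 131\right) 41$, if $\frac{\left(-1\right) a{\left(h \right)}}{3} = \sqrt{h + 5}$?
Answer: $-5371 - 246 \sqrt{3} \approx -5797.1$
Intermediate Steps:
$a{\left(h \right)} = - 3 \sqrt{5 + h}$ ($a{\left(h \right)} = - 3 \sqrt{h + 5} = - 3 \sqrt{5 + h}$)
$\left(a{\left(7 \right)} - 131\right) 41 = \left(- 3 \sqrt{5 + 7} - 131\right) 41 = \left(- 3 \sqrt{12} - 131\right) 41 = \left(- 3 \cdot 2 \sqrt{3} - 131\right) 41 = \left(- 6 \sqrt{3} - 131\right) 41 = \left(-131 - 6 \sqrt{3}\right) 41 = -5371 - 246 \sqrt{3}$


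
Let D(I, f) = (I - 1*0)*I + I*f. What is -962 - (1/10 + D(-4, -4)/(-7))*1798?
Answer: 247717/35 ≈ 7077.6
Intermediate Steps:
D(I, f) = I**2 + I*f (D(I, f) = (I + 0)*I + I*f = I*I + I*f = I**2 + I*f)
-962 - (1/10 + D(-4, -4)/(-7))*1798 = -962 - (1/10 - 4*(-4 - 4)/(-7))*1798 = -962 - (1*(1/10) - 4*(-8)*(-1/7))*1798 = -962 - (1/10 + 32*(-1/7))*1798 = -962 - (1/10 - 32/7)*1798 = -962 - (-313)*1798/70 = -962 - 1*(-281387/35) = -962 + 281387/35 = 247717/35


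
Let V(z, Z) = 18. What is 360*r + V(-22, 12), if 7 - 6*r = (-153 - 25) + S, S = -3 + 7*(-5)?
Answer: 13398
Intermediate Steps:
S = -38 (S = -3 - 35 = -38)
r = 223/6 (r = 7/6 - ((-153 - 25) - 38)/6 = 7/6 - (-178 - 38)/6 = 7/6 - ⅙*(-216) = 7/6 + 36 = 223/6 ≈ 37.167)
360*r + V(-22, 12) = 360*(223/6) + 18 = 13380 + 18 = 13398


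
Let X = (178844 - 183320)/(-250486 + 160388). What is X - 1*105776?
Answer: -4765100786/45049 ≈ -1.0578e+5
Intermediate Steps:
X = 2238/45049 (X = -4476/(-90098) = -4476*(-1/90098) = 2238/45049 ≈ 0.049679)
X - 1*105776 = 2238/45049 - 1*105776 = 2238/45049 - 105776 = -4765100786/45049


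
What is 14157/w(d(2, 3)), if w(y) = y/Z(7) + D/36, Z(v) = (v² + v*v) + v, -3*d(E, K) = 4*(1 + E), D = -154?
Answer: -8918910/2719 ≈ -3280.2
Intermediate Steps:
d(E, K) = -4/3 - 4*E/3 (d(E, K) = -4*(1 + E)/3 = -(4 + 4*E)/3 = -4/3 - 4*E/3)
Z(v) = v + 2*v² (Z(v) = (v² + v²) + v = 2*v² + v = v + 2*v²)
w(y) = -77/18 + y/105 (w(y) = y/((7*(1 + 2*7))) - 154/36 = y/((7*(1 + 14))) - 154*1/36 = y/((7*15)) - 77/18 = y/105 - 77/18 = -77/18 + y/105)
14157/w(d(2, 3)) = 14157/(-77/18 + (-4/3 - 4/3*2)/105) = 14157/(-77/18 + (-4/3 - 8/3)/105) = 14157/(-77/18 + (1/105)*(-4)) = 14157/(-77/18 - 4/105) = 14157/(-2719/630) = 14157*(-630/2719) = -8918910/2719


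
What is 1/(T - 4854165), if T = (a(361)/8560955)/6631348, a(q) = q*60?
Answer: -2838533590867/13778710408110909972 ≈ -2.0601e-7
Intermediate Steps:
a(q) = 60*q
T = 1083/2838533590867 (T = ((60*361)/8560955)/6631348 = (21660*(1/8560955))*(1/6631348) = (4332/1712191)*(1/6631348) = 1083/2838533590867 ≈ 3.8153e-10)
1/(T - 4854165) = 1/(1083/2838533590867 - 4854165) = 1/(-13778710408110909972/2838533590867) = -2838533590867/13778710408110909972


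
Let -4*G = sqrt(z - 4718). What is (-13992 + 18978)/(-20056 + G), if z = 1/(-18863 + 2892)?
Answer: -25553399659776/102787677352075 + 19944*I*sqrt(1203433679809)/102787677352075 ≈ -0.2486 + 0.00021285*I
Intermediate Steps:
z = -1/15971 (z = 1/(-15971) = -1/15971 ≈ -6.2614e-5)
G = -I*sqrt(1203433679809)/63884 (G = -sqrt(-1/15971 - 4718)/4 = -I*sqrt(1203433679809)/63884 ≈ -17.172*I)
(-13992 + 18978)/(-20056 + G) = (-13992 + 18978)/(-20056 - I*sqrt(1203433679809)/63884) = 4986/(-20056 - I*sqrt(1203433679809)/63884)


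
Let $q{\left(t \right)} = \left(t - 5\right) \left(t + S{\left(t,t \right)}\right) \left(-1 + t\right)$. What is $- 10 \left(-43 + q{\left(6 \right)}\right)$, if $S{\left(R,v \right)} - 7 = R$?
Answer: $-520$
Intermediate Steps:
$S{\left(R,v \right)} = 7 + R$
$q{\left(t \right)} = \left(-1 + t\right) \left(-5 + t\right) \left(7 + 2 t\right)$ ($q{\left(t \right)} = \left(t - 5\right) \left(t + \left(7 + t\right)\right) \left(-1 + t\right) = \left(-5 + t\right) \left(7 + 2 t\right) \left(-1 + t\right) = \left(-1 + t\right) \left(-5 + t\right) \left(7 + 2 t\right)$)
$- 10 \left(-43 + q{\left(6 \right)}\right) = - 10 \left(-43 + \left(35 - 192 - 5 \cdot 6^{2} + 2 \cdot 6^{3}\right)\right) = - 10 \left(-43 + \left(35 - 192 - 180 + 2 \cdot 216\right)\right) = - 10 \left(-43 + \left(35 - 192 - 180 + 432\right)\right) = - 10 \left(-43 + 95\right) = \left(-10\right) 52 = -520$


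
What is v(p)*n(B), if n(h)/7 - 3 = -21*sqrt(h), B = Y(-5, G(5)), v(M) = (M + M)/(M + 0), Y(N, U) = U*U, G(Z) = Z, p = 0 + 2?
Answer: -1428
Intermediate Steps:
p = 2
Y(N, U) = U**2
v(M) = 2 (v(M) = (2*M)/M = 2)
B = 25 (B = 5**2 = 25)
n(h) = 21 - 147*sqrt(h) (n(h) = 21 + 7*(-21*sqrt(h)) = 21 - 147*sqrt(h))
v(p)*n(B) = 2*(21 - 147*sqrt(25)) = 2*(21 - 147*5) = 2*(21 - 735) = 2*(-714) = -1428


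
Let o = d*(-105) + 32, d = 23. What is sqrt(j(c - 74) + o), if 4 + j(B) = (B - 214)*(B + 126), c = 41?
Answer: I*sqrt(25358) ≈ 159.24*I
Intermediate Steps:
j(B) = -4 + (-214 + B)*(126 + B) (j(B) = -4 + (B - 214)*(B + 126) = -4 + (-214 + B)*(126 + B))
o = -2383 (o = 23*(-105) + 32 = -2415 + 32 = -2383)
sqrt(j(c - 74) + o) = sqrt((-26968 + (41 - 74)**2 - 88*(41 - 74)) - 2383) = sqrt((-26968 + (-33)**2 - 88*(-33)) - 2383) = sqrt((-26968 + 1089 + 2904) - 2383) = sqrt(-22975 - 2383) = sqrt(-25358) = I*sqrt(25358)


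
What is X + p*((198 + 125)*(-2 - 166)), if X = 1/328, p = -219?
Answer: 3897891649/328 ≈ 1.1884e+7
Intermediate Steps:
X = 1/328 ≈ 0.0030488
X + p*((198 + 125)*(-2 - 166)) = 1/328 - 219*(198 + 125)*(-2 - 166) = 1/328 - 70737*(-168) = 1/328 - 219*(-54264) = 1/328 + 11883816 = 3897891649/328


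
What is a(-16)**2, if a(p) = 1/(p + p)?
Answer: 1/1024 ≈ 0.00097656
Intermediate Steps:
a(p) = 1/(2*p)
a(-16)**2 = ((1/2)/(-16))**2 = ((1/2)*(-1/16))**2 = (-1/32)**2 = 1/1024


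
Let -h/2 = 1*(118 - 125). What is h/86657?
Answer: 14/86657 ≈ 0.00016156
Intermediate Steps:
h = 14 (h = -2*(118 - 125) = -2*(-7) = 14)
h/86657 = 14/86657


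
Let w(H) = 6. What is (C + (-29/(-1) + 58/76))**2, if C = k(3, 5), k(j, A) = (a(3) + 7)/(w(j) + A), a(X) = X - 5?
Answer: 159542161/174724 ≈ 913.11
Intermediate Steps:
a(X) = -5 + X
k(j, A) = 5/(6 + A) (k(j, A) = ((-5 + 3) + 7)/(6 + A) = (-2 + 7)/(6 + A) = 5/(6 + A))
C = 5/11 (C = 5/(6 + 5) = 5/11 ≈ 0.45455)
(C + (-29/(-1) + 58/76))**2 = (5/11 + (-29/(-1) + 58/76))**2 = (5/11 + (-29*(-1) + 58*(1/76)))**2 = (5/11 + (29 + 29/38))**2 = (5/11 + 1131/38)**2 = (12631/418)**2 = 159542161/174724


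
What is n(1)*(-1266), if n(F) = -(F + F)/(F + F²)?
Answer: 1266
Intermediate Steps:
n(F) = -2*F/(F + F²)
n(1)*(-1266) = -2/(1 + 1)*(-1266) = -2/2*(-1266) = -2*½*(-1266) = -1*(-1266) = 1266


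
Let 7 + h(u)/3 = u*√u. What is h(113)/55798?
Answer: -21/55798 + 339*√113/55798 ≈ 0.064207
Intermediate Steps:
h(u) = -21 + 3*u^(3/2) (h(u) = -21 + 3*(u*√u) = -21 + 3*u^(3/2))
h(113)/55798 = (-21 + 3*113^(3/2))/55798 = (-21 + 3*(113*√113))*(1/55798) = (-21 + 339*√113)*(1/55798) = -21/55798 + 339*√113/55798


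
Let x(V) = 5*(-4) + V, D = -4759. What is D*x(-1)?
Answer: 99939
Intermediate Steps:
x(V) = -20 + V
D*x(-1) = -4759*(-20 - 1) = -4759*(-21) = 99939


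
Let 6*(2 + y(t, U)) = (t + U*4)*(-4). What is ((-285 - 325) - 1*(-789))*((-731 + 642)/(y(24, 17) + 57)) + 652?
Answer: 60181/19 ≈ 3167.4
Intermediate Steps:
y(t, U) = -2 - 8*U/3 - 2*t/3 (y(t, U) = -2 + ((t + U*4)*(-4))/6 = -2 + ((t + 4*U)*(-4))/6 = -2 + (-16*U - 4*t)/6 = -2 + (-8*U/3 - 2*t/3) = -2 - 8*U/3 - 2*t/3)
((-285 - 325) - 1*(-789))*((-731 + 642)/(y(24, 17) + 57)) + 652 = ((-285 - 325) - 1*(-789))*((-731 + 642)/((-2 - 8/3*17 - ⅔*24) + 57)) + 652 = (-610 + 789)*(-89/((-2 - 136/3 - 16) + 57)) + 652 = 179*(-89/(-190/3 + 57)) + 652 = 179*(-89/(-19/3)) + 652 = 179*(-89*(-3/19)) + 652 = 179*(267/19) + 652 = 47793/19 + 652 = 60181/19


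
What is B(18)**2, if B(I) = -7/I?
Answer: 49/324 ≈ 0.15123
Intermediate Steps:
B(18)**2 = (-7/18)**2 = 49/324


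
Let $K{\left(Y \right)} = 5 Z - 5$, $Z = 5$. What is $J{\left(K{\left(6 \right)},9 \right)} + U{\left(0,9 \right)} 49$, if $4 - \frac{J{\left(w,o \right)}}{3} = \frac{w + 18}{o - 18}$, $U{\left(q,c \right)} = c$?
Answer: $\frac{1397}{3} \approx 465.67$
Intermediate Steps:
$K{\left(Y \right)} = 20$ ($K{\left(Y \right)} = 5 \cdot 5 - 5 = 25 - 5 = 20$)
$J{\left(w,o \right)} = 12 - \frac{3 \left(18 + w\right)}{-18 + o}$ ($J{\left(w,o \right)} = 12 - 3 \frac{w + 18}{o - 18} = 12 - 3 \frac{18 + w}{-18 + o} = 12 - \frac{3 \left(18 + w\right)}{-18 + o}$)
$J{\left(K{\left(6 \right)},9 \right)} + U{\left(0,9 \right)} 49 = \frac{3 \left(-90 - 20 + 4 \cdot 9\right)}{-18 + 9} + 9 \cdot 49 = \frac{3 \left(-90 - 20 + 36\right)}{-9} + 441 = 3 \left(- \frac{1}{9}\right) \left(-74\right) + 441 = \frac{74}{3} + 441 = \frac{1397}{3}$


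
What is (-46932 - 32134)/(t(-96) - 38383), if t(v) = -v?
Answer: 79066/38287 ≈ 2.0651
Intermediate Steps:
(-46932 - 32134)/(t(-96) - 38383) = (-46932 - 32134)/(-1*(-96) - 38383) = -79066/(96 - 38383) = -79066/(-38287) = -79066*(-1/38287) = 79066/38287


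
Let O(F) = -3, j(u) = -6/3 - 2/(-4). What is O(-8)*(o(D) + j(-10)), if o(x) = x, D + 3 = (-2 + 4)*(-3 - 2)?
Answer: 87/2 ≈ 43.500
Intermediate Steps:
j(u) = -3/2 (j(u) = -6*⅓ - 2*(-¼) = -2 + ½ = -3/2)
D = -13 (D = -3 + (-2 + 4)*(-3 - 2) = -3 + 2*(-5) = -3 - 10 = -13)
O(-8)*(o(D) + j(-10)) = -3*(-13 - 3/2) = -3*(-29/2) = 87/2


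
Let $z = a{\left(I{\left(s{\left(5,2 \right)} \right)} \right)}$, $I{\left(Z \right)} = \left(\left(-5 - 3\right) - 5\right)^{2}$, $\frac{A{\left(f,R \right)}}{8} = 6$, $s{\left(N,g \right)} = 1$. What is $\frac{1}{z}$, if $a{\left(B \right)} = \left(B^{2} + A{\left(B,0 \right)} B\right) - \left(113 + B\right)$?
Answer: $\frac{1}{36391} \approx 2.7479 \cdot 10^{-5}$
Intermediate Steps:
$A{\left(f,R \right)} = 48$ ($A{\left(f,R \right)} = 8 \cdot 6 = 48$)
$I{\left(Z \right)} = 169$ ($I{\left(Z \right)} = \left(\left(-5 - 3\right) - 5\right)^{2} = \left(-8 - 5\right)^{2} = \left(-13\right)^{2} = 169$)
$a{\left(B \right)} = -113 + B^{2} + 47 B$ ($a{\left(B \right)} = \left(B^{2} + 48 B\right) - \left(113 + B\right) = -113 + B^{2} + 47 B$)
$z = 36391$ ($z = -113 + 169^{2} + 47 \cdot 169 = -113 + 28561 + 7943 = 36391$)
$\frac{1}{z} = \frac{1}{36391}$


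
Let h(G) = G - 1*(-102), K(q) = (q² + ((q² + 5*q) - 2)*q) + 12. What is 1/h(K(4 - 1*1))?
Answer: 1/189 ≈ 0.0052910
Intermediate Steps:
K(q) = 12 + q² + q*(-2 + q² + 5*q) (K(q) = (q² + (-2 + q² + 5*q)*q) + 12 = (q² + q*(-2 + q² + 5*q)) + 12 = 12 + q² + q*(-2 + q² + 5*q))
h(G) = 102 + G (h(G) = G + 102 = 102 + G)
1/h(K(4 - 1*1)) = 1/(102 + (12 + (4 - 1*1)³ - 2*(4 - 1*1) + 6*(4 - 1*1)²)) = 1/(102 + (12 + (4 - 1)³ - 2*(4 - 1) + 6*(4 - 1)²)) = 1/(102 + (12 + 3³ - 2*3 + 6*3²)) = 1/(102 + (12 + 27 - 6 + 6*9)) = 1/(102 + (12 + 27 - 6 + 54)) = 1/(102 + 87) = 1/189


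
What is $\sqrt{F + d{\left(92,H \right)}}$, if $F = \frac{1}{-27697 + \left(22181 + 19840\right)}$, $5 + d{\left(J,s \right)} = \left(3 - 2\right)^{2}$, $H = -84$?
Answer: $\frac{i \sqrt{205173395}}{7162} \approx 2.0 i$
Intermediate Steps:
$d{\left(J,s \right)} = -4$ ($d{\left(J,s \right)} = -5 + \left(3 - 2\right)^{2} = -5 + 1^{2} = -5 + 1 = -4$)
$F = \frac{1}{14324}$ ($F = \frac{1}{-27697 + 42021} = \frac{1}{14324} \approx 6.9813 \cdot 10^{-5}$)
$\sqrt{F + d{\left(92,H \right)}} = \sqrt{\frac{1}{14324} - 4} = \sqrt{- \frac{57295}{14324}} = \frac{i \sqrt{205173395}}{7162}$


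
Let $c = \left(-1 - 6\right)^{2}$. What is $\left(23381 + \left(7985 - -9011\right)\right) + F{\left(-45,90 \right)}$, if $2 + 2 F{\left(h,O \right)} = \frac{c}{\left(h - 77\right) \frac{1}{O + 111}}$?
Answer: $\frac{9841895}{244} \approx 40336.0$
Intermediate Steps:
$c = 49$ ($c = \left(-7\right)^{2} = 49$)
$F{\left(h,O \right)} = -1 + \frac{49 \left(111 + O\right)}{2 \left(-77 + h\right)}$ ($F{\left(h,O \right)} = -1 + \frac{49 \frac{1}{\left(h - 77\right) \frac{1}{O + 111}}}{2} = -1 + \frac{49 \frac{1}{\left(-77 + h\right) \frac{1}{111 + O}}}{2} = -1 + \frac{49 \frac{1}{\frac{1}{111 + O} \left(-77 + h\right)}}{2} = -1 + \frac{49 \frac{111 + O}{-77 + h}}{2} = -1 + \frac{49 \frac{1}{-77 + h} \left(111 + O\right)}{2} = -1 + \frac{49 \left(111 + O\right)}{2 \left(-77 + h\right)}$)
$\left(23381 + \left(7985 - -9011\right)\right) + F{\left(-45,90 \right)} = \left(23381 + \left(7985 - -9011\right)\right) + \frac{5593 - -90 + 49 \cdot 90}{2 \left(-77 - 45\right)} = \left(23381 + \left(7985 + 9011\right)\right) + \frac{5593 + 90 + 4410}{2 \left(-122\right)} = \left(23381 + 16996\right) + \frac{1}{2} \left(- \frac{1}{122}\right) 10093 = 40377 - \frac{10093}{244} = \frac{9841895}{244}$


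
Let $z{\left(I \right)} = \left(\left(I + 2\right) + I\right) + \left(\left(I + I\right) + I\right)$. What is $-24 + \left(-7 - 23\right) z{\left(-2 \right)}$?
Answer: $216$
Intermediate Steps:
$z{\left(I \right)} = 2 + 5 I$ ($z{\left(I \right)} = \left(\left(2 + I\right) + I\right) + \left(2 I + I\right) = \left(2 + 2 I\right) + 3 I = 2 + 5 I$)
$-24 + \left(-7 - 23\right) z{\left(-2 \right)} = -24 + \left(-7 - 23\right) \left(2 + 5 \left(-2\right)\right) = -24 + \left(-7 - 23\right) \left(2 - 10\right) = -24 - -240 = -24 + 240 = 216$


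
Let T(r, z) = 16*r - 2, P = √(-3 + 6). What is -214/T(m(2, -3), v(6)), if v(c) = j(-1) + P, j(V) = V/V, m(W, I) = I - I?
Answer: 107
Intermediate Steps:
m(W, I) = 0
j(V) = 1
P = √3 ≈ 1.7320
v(c) = 1 + √3
T(r, z) = -2 + 16*r
-214/T(m(2, -3), v(6)) = -214/(-2 + 16*0) = -214/(-2 + 0) = -214/(-2) = -214*(-½) = 107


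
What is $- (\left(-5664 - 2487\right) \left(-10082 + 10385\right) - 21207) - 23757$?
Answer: $2467203$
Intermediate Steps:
$- (\left(-5664 - 2487\right) \left(-10082 + 10385\right) - 21207) - 23757 = - (\left(-8151\right) 303 - 21207) - 23757 = - (-2469753 - 21207) - 23757 = \left(-1\right) \left(-2490960\right) - 23757 = 2490960 - 23757 = 2467203$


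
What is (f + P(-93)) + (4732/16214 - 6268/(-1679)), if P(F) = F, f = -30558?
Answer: -417155988913/13611653 ≈ -30647.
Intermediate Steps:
(f + P(-93)) + (4732/16214 - 6268/(-1679)) = (-30558 - 93) + (4732/16214 - 6268/(-1679)) = -30651 + (4732*(1/16214) - 6268*(-1/1679)) = -30651 + (2366/8107 + 6268/1679) = -30651 + 54787190/13611653 = -417155988913/13611653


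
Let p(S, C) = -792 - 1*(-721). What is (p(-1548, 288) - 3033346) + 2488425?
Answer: -544992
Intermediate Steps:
p(S, C) = -71 (p(S, C) = -792 + 721 = -71)
(p(-1548, 288) - 3033346) + 2488425 = (-71 - 3033346) + 2488425 = -3033417 + 2488425 = -544992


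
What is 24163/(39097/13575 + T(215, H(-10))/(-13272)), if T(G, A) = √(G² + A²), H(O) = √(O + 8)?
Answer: 250994591358282811200/29915989059242009 + 6566355536685000*√46223/29915989059242009 ≈ 8437.2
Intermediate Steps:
H(O) = √(8 + O)
T(G, A) = √(A² + G²)
24163/(39097/13575 + T(215, H(-10))/(-13272)) = 24163/(39097/13575 + √((√(8 - 10))² + 215²)/(-13272)) = 24163/(39097*(1/13575) + √((√(-2))² + 46225)*(-1/13272)) = 24163/(39097/13575 + √((I*√2)² + 46225)*(-1/13272)) = 24163/(39097/13575 + √(-2 + 46225)*(-1/13272)) = 24163/(39097/13575 + √46223*(-1/13272)) = 24163/(39097/13575 - √46223/13272)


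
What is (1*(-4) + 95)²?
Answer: 8281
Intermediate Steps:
(1*(-4) + 95)² = (-4 + 95)² = 91² = 8281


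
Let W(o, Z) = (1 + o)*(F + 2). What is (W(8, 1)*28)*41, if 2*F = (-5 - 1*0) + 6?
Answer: 25830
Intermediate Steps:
F = ½ (F = ((-5 - 1*0) + 6)/2 = ((-5 + 0) + 6)/2 = (-5 + 6)/2 = (½)*1 = ½ ≈ 0.50000)
W(o, Z) = 5/2 + 5*o/2 (W(o, Z) = (1 + o)*(½ + 2) = (1 + o)*(5/2) = 5/2 + 5*o/2)
(W(8, 1)*28)*41 = ((5/2 + (5/2)*8)*28)*41 = ((5/2 + 20)*28)*41 = ((45/2)*28)*41 = 630*41 = 25830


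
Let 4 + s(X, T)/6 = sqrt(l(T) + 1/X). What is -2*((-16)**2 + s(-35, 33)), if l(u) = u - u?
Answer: -464 - 12*I*sqrt(35)/35 ≈ -464.0 - 2.0284*I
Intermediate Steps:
l(u) = 0
s(X, T) = -24 + 6*sqrt(1/X) (s(X, T) = -24 + 6*sqrt(0 + 1/X) = -24 + 6*sqrt(1/X))
-2*((-16)**2 + s(-35, 33)) = -2*((-16)**2 + (-24 + 6*sqrt(1/(-35)))) = -2*(256 + (-24 + 6*sqrt(-1/35))) = -2*(256 + (-24 + 6*(I*sqrt(35)/35))) = -2*(256 + (-24 + 6*I*sqrt(35)/35)) = -2*(232 + 6*I*sqrt(35)/35) = -464 - 12*I*sqrt(35)/35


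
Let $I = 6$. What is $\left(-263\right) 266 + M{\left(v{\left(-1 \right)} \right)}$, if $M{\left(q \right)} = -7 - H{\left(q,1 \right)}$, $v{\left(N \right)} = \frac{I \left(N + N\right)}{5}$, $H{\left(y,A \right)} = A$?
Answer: $-69966$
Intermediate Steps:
$v{\left(N \right)} = \frac{12 N}{5}$ ($v{\left(N \right)} = \frac{6 \left(N + N\right)}{5} = 6 \cdot 2 N \frac{1}{5} = 12 N \frac{1}{5} = \frac{12 N}{5}$)
$M{\left(q \right)} = -8$ ($M{\left(q \right)} = -7 - 1 = -8$)
$\left(-263\right) 266 + M{\left(v{\left(-1 \right)} \right)} = \left(-263\right) 266 - 8 = -69958 - 8 = -69966$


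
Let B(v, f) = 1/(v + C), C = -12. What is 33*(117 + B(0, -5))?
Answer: 15433/4 ≈ 3858.3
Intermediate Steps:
B(v, f) = 1/(-12 + v) (B(v, f) = 1/(v - 12) = 1/(-12 + v))
33*(117 + B(0, -5)) = 33*(117 + 1/(-12 + 0)) = 33*(117 + 1/(-12)) = 33*(117 - 1/12) = 33*(1403/12) = 15433/4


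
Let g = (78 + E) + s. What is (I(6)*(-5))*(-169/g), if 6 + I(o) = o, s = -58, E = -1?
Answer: 0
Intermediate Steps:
I(o) = -6 + o
g = 19 (g = (78 - 1) - 58 = 77 - 58 = 19)
(I(6)*(-5))*(-169/g) = ((-6 + 6)*(-5))*(-169/19) = (0*(-5))*(-169*1/19) = 0*(-169/19) = 0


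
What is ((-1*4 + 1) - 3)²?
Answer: 36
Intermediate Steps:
((-1*4 + 1) - 3)² = ((-4 + 1) - 3)² = (-3 - 3)² = (-6)² = 36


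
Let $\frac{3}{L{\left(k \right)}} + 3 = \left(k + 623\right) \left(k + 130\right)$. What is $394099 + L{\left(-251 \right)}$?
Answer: $\frac{5913455494}{15005} \approx 3.941 \cdot 10^{5}$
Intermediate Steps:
$L{\left(k \right)} = \frac{3}{-3 + \left(130 + k\right) \left(623 + k\right)}$ ($L{\left(k \right)} = \frac{3}{-3 + \left(k + 623\right) \left(k + 130\right)} = \frac{3}{-3 + \left(623 + k\right) \left(130 + k\right)} = \frac{3}{-3 + \left(130 + k\right) \left(623 + k\right)}$)
$394099 + L{\left(-251 \right)} = 394099 + \frac{3}{80987 + \left(-251\right)^{2} + 753 \left(-251\right)} = 394099 + \frac{3}{80987 + 63001 - 189003} = 394099 + \frac{3}{-45015} = 394099 + 3 \left(- \frac{1}{45015}\right) = 394099 - \frac{1}{15005} = \frac{5913455494}{15005}$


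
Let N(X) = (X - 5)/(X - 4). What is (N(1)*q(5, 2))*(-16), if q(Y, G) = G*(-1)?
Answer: 128/3 ≈ 42.667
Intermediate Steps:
N(X) = (-5 + X)/(-4 + X)
q(Y, G) = -G
(N(1)*q(5, 2))*(-16) = (((-5 + 1)/(-4 + 1))*(-1*2))*(-16) = ((-4/(-3))*(-2))*(-16) = (-⅓*(-4)*(-2))*(-16) = ((4/3)*(-2))*(-16) = -8/3*(-16) = 128/3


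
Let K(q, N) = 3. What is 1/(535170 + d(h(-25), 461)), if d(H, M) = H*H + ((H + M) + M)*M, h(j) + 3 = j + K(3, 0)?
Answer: 1/949312 ≈ 1.0534e-6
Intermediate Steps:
h(j) = j (h(j) = -3 + (j + 3) = -3 + (3 + j) = j)
d(H, M) = H**2 + M*(H + 2*M) (d(H, M) = H**2 + (H + 2*M)*M = H**2 + M*(H + 2*M))
1/(535170 + d(h(-25), 461)) = 1/(535170 + ((-25)**2 + 2*461**2 - 25*461)) = 1/(535170 + (625 + 2*212521 - 11525)) = 1/(535170 + (625 + 425042 - 11525)) = 1/(535170 + 414142) = 1/949312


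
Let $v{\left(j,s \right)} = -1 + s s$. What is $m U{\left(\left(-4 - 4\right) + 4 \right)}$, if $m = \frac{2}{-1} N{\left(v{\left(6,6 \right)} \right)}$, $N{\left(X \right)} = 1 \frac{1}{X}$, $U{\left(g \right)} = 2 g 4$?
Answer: $\frac{64}{35} \approx 1.8286$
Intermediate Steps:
$v{\left(j,s \right)} = -1 + s^{2}$
$U{\left(g \right)} = 8 g$
$N{\left(X \right)} = \frac{1}{X}$
$m = - \frac{2}{35}$ ($m = \frac{2 \frac{1}{-1}}{-1 + 6^{2}} = \frac{2 \left(-1\right)}{-1 + 36} = - \frac{2}{35} \approx -0.057143$)
$m U{\left(\left(-4 - 4\right) + 4 \right)} = - \frac{2 \cdot 8 \left(\left(-4 - 4\right) + 4\right)}{35} = - \frac{2 \cdot 8 \left(-8 + 4\right)}{35} = - \frac{2 \cdot 8 \left(-4\right)}{35} = \left(- \frac{2}{35}\right) \left(-32\right) = \frac{64}{35}$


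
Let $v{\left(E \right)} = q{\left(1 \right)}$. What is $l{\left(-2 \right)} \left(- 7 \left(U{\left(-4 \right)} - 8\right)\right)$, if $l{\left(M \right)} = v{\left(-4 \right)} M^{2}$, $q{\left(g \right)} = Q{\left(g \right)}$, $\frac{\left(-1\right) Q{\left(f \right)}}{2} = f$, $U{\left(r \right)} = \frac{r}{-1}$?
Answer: $-224$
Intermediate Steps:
$U{\left(r \right)} = - r$ ($U{\left(r \right)} = r \left(-1\right) = - r$)
$Q{\left(f \right)} = - 2 f$
$q{\left(g \right)} = - 2 g$
$v{\left(E \right)} = -2$ ($v{\left(E \right)} = \left(-2\right) 1 = -2$)
$l{\left(M \right)} = - 2 M^{2}$
$l{\left(-2 \right)} \left(- 7 \left(U{\left(-4 \right)} - 8\right)\right) = - 2 \left(-2\right)^{2} \left(- 7 \left(\left(-1\right) \left(-4\right) - 8\right)\right) = \left(-2\right) 4 \left(- 7 \left(4 - 8\right)\right) = - 8 \left(\left(-7\right) \left(-4\right)\right) = \left(-8\right) 28 = -224$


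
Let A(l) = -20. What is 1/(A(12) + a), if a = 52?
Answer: 1/32 ≈ 0.031250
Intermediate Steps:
1/(A(12) + a) = 1/(-20 + 52) = 1/32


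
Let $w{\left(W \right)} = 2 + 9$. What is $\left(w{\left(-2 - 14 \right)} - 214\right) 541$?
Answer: $-109823$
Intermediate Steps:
$w{\left(W \right)} = 11$
$\left(w{\left(-2 - 14 \right)} - 214\right) 541 = \left(11 - 214\right) 541 = \left(-203\right) 541 = -109823$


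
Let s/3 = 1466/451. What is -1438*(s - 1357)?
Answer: 873741742/451 ≈ 1.9373e+6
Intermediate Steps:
s = 4398/451 (s = 3*(1466/451) = 4398/451 ≈ 9.7517)
-1438*(s - 1357) = -1438*(4398/451 - 1357) = -1438*(-607609/451) = 873741742/451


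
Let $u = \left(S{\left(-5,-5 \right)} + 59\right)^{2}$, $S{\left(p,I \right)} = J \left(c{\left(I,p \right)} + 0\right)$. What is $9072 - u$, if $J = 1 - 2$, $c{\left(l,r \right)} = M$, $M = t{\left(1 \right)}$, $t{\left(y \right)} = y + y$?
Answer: $5823$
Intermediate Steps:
$t{\left(y \right)} = 2 y$
$M = 2$ ($M = 2 \cdot 1 = 2$)
$c{\left(l,r \right)} = 2$
$J = -1$ ($J = 1 - 2 = -1$)
$S{\left(p,I \right)} = -2$ ($S{\left(p,I \right)} = - (2 + 0) = \left(-1\right) 2 = -2$)
$u = 3249$ ($u = \left(-2 + 59\right)^{2} = 57^{2} = 3249$)
$9072 - u = 9072 - 3249 = 5823$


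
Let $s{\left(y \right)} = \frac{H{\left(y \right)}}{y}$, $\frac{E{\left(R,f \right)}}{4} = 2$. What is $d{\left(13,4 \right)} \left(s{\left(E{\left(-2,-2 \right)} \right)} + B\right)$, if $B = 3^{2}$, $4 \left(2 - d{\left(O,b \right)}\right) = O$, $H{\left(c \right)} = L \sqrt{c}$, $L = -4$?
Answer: $- \frac{45}{4} + \frac{5 \sqrt{2}}{4} \approx -9.4822$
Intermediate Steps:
$E{\left(R,f \right)} = 8$ ($E{\left(R,f \right)} = 4 \cdot 2 = 8$)
$H{\left(c \right)} = - 4 \sqrt{c}$
$d{\left(O,b \right)} = 2 - \frac{O}{4}$
$s{\left(y \right)} = - \frac{4}{\sqrt{y}}$ ($s{\left(y \right)} = \frac{\left(-4\right) \sqrt{y}}{y} = - \frac{4}{\sqrt{y}}$)
$B = 9$
$d{\left(13,4 \right)} \left(s{\left(E{\left(-2,-2 \right)} \right)} + B\right) = \left(2 - \frac{13}{4}\right) \left(- \frac{4}{2 \sqrt{2}} + 9\right) = \left(2 - \frac{13}{4}\right) \left(- 4 \frac{\sqrt{2}}{4} + 9\right) = - \frac{5 \left(- \sqrt{2} + 9\right)}{4} = - \frac{5 \left(9 - \sqrt{2}\right)}{4} = - \frac{45}{4} + \frac{5 \sqrt{2}}{4}$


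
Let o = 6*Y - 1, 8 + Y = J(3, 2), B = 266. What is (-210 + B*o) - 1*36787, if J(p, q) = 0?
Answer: -50031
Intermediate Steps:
Y = -8 (Y = -8 + 0 = -8)
o = -49 (o = 6*(-8) - 1 = -48 - 1 = -49)
(-210 + B*o) - 1*36787 = (-210 + 266*(-49)) - 1*36787 = (-210 - 13034) - 36787 = -13244 - 36787 = -50031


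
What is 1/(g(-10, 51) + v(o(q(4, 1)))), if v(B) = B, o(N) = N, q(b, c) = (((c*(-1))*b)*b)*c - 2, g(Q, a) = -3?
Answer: -1/21 ≈ -0.047619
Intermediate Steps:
q(b, c) = -2 - b²*c² (q(b, c) = (((-c)*b)*b)*c - 2 = ((-b*c)*b)*c - 2 = (-c*b²)*c - 2 = -b²*c² - 2 = -2 - b²*c²)
1/(g(-10, 51) + v(o(q(4, 1)))) = 1/(-3 + (-2 - 1*4²*1²)) = 1/(-3 + (-2 - 1*16*1)) = 1/(-3 + (-2 - 16)) = 1/(-3 - 18) = 1/(-21) = -1/21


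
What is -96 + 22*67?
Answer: 1378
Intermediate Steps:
-96 + 22*67 = -96 + 1474 = 1378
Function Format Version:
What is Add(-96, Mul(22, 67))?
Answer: 1378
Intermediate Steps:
Add(-96, Mul(22, 67)) = Add(-96, 1474) = 1378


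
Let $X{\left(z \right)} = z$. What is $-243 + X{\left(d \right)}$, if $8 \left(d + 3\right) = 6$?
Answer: $- \frac{981}{4} \approx -245.25$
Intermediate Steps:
$d = - \frac{9}{4}$ ($d = -3 + \frac{1}{8} \cdot 6 = -3 + \frac{3}{4} = - \frac{9}{4} \approx -2.25$)
$-243 + X{\left(d \right)} = -243 - \frac{9}{4} = - \frac{981}{4}$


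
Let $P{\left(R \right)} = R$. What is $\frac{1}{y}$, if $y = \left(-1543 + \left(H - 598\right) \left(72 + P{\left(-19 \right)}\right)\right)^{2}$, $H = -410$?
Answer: $\frac{1}{3021371089} \approx 3.3098 \cdot 10^{-10}$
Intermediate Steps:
$y = 3021371089$ ($y = \left(-1543 + \left(-410 - 598\right) \left(72 - 19\right)\right)^{2} = \left(-1543 - 53424\right)^{2} = \left(-54967\right)^{2} = 3021371089$)
$\frac{1}{y} = \frac{1}{3021371089}$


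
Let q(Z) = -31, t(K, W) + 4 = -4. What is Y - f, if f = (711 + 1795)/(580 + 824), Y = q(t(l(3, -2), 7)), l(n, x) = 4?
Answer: -23015/702 ≈ -32.785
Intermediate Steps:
t(K, W) = -8 (t(K, W) = -4 - 4 = -8)
Y = -31
f = 1253/702 (f = 2506/1404 = 2506*(1/1404) = 1253/702 ≈ 1.7849)
Y - f = -31 - 1*1253/702 = -31 - 1253/702 = -23015/702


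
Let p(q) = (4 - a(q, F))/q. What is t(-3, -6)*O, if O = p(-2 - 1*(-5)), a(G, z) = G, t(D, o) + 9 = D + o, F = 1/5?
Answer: -6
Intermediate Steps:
F = 1/5 ≈ 0.20000
t(D, o) = -9 + D + o (t(D, o) = -9 + (D + o) = -9 + D + o)
p(q) = (4 - q)/q
O = 1/3 (O = (4 - (-2 - 1*(-5)))/(-2 - 1*(-5)) = (4 - (-2 + 5))/(-2 + 5) = (4 - 1*3)/3 = (4 - 3)/3 = (1/3)*1 = 1/3 ≈ 0.33333)
t(-3, -6)*O = (-9 - 3 - 6)*(1/3) = -18*1/3 = -6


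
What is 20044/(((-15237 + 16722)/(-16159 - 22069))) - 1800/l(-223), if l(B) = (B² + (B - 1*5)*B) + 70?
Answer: -77116899499576/149454855 ≈ -5.1599e+5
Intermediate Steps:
l(B) = 70 + B² + B*(-5 + B) (l(B) = (B² + (B - 5)*B) + 70 = (B² + (-5 + B)*B) + 70 = (B² + B*(-5 + B)) + 70 = 70 + B² + B*(-5 + B))
20044/(((-15237 + 16722)/(-16159 - 22069))) - 1800/l(-223) = 20044/(((-15237 + 16722)/(-16159 - 22069))) - 1800/(70 - 5*(-223) + 2*(-223)²) = 20044/((1485/(-38228))) - 1800/(70 + 1115 + 2*49729) = 20044/((1485*(-1/38228))) - 1800/(70 + 1115 + 99458) = 20044/(-1485/38228) - 1800/100643 = 20044*(-38228/1485) - 1800*1/100643 = -766242032/1485 - 1800/100643 = -77116899499576/149454855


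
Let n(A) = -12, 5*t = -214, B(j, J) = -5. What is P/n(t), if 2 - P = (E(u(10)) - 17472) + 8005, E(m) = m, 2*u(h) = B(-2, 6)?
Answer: -18943/24 ≈ -789.29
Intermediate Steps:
u(h) = -5/2 (u(h) = (½)*(-5) = -5/2)
t = -214/5 (t = (⅕)*(-214) = -214/5 ≈ -42.800)
P = 18943/2 (P = 2 - ((-5/2 - 17472) + 8005) = 2 - (-34949/2 + 8005) = 2 - 1*(-18939/2) = 2 + 18939/2 = 18943/2 ≈ 9471.5)
P/n(t) = (18943/2)/(-12) = (18943/2)*(-1/12) = -18943/24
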